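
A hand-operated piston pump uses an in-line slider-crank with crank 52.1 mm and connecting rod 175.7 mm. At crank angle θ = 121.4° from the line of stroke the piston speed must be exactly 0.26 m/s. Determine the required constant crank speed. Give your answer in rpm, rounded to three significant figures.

For an in-line slider-crank, |v_piston| = rω|sinθ|·[1 + r cosθ/√(L² − r² sin²θ)].
With r = 0.0521 m, L = 0.1757 m, θ = 121.4°: the bracketed kinematic factor |dx/dθ| = 0.037368 m.
ω = v/|dx/dθ| = 0.26/0.037368 = 6.9577 rad/s.
N = 60ω/(2π) = 66.442 rpm.

66.4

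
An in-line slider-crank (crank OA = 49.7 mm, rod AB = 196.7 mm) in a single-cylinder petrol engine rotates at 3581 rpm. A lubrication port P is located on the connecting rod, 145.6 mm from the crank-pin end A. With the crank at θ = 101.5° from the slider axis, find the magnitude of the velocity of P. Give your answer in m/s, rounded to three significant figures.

17.6

ω = 375 rad/s.  Crank-pin speed |V_A| = rω = 18.638 m/s, perpendicular to OA.
Rod angle: sinφ = −(r/L) sinθ ⇒ φ = -14.335°; ω_rod = −rω cosθ/√(L²−r²sin²θ) = +19.497 rad/s.
V_P = V_A + ω_rod × AP, with AP = 0.1456 m along the rod.
Components: V_Px = −rω sinθ − a·ω_rod·sinφ = -17.561 m/s;  V_Py = rω cosθ + a·ω_rod·cosφ = -0.9653 m/s.
|V_P| = √(V_Px² + V_Py²) = 17.587 m/s.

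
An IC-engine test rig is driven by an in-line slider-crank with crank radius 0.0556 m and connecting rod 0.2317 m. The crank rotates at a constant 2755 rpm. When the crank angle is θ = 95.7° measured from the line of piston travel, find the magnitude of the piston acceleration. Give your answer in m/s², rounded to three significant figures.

1580

ω = 2π·2755/60 = 288.5 rad/s
x(θ) = r cosθ + √(L² − r² sin²θ); with ω constant, a = ω²·d²x/dθ².
d²x/dθ² = −r cosθ − r²(cos2θ)/√u − r⁴ sin²2θ/(4u^{3/2}),  u = L² − r² sin²θ = 0.050624 m².
Substituting r = 0.0556 m, L = 0.2317 m, θ = 95.7°: d²x/dθ² = +0.018982 m.
a = ω²·d²x/dθ² = (288.5)²·(+0.018982) = +1580 m/s²;  |a| = 1580 m/s².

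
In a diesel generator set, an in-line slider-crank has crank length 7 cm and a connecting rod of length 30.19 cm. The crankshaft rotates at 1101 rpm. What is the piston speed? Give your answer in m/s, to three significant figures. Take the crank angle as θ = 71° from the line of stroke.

ω = 2π·1101/60 = 115.3 rad/s
For an in-line slider-crank, x = r cosθ + √(L² − r² sin²θ), so v = −rω sinθ·[1 + r cosθ/√(L² − r² sin²θ)].
With r = 0.07 m, L = 0.3019 m, θ = 71°: √(L² − r² sin²θ) = 0.29456 m.
v = −0.07·115.3·0.94552·[1 + 0.07·0.32557/0.29456] = -8.2215 m/s.
|v| = 8.2215 m/s.

8.22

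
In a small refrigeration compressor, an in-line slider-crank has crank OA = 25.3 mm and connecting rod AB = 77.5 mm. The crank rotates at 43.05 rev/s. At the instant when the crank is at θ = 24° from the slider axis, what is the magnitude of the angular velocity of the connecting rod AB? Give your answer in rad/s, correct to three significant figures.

81.4

ω = 270.5 rad/s (converted from 43.05 rev/s).
The rod makes angle φ with the slider axis where L sinφ = r sinθ; differentiating, L cosφ·φ̇ = r ω cosθ.
L cosφ = √(L² − r² sin²θ) = 0.076814 m.
|ω_rod| = r ω |cosθ| / √(L² − r² sin²θ) = 0.0253·270.5·0.91355/0.076814 = 81.389 rad/s.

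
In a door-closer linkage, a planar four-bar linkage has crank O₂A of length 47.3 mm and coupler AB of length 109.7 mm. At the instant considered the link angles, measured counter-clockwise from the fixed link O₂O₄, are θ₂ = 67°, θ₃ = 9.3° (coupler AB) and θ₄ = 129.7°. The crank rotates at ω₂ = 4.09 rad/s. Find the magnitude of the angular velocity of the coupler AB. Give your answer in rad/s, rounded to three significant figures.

1.82

ω₂ = 4.09 rad/s
Differentiating the loop-closure r₂e^{iθ₂}+r₃e^{iθ₃}=r₁+r₄e^{iθ₄} gives r₂ω₂e^{iθ₂}+r₃ω₃e^{iθ₃}=r₄ω₄e^{iθ₄}.
Eliminating the other unknown: ω₃ = r₂ω₂ sin(θ₄−θ₂) / [r₃ sin(θ₃−θ₄)].
Numerator sine = +0.88862; denominator sine = -0.86251.
Result = 0.0473·4.09·(+0.88862) / (0.1097·(-0.86251)) = -1.8169 rad/s; magnitude 1.8169 rad/s.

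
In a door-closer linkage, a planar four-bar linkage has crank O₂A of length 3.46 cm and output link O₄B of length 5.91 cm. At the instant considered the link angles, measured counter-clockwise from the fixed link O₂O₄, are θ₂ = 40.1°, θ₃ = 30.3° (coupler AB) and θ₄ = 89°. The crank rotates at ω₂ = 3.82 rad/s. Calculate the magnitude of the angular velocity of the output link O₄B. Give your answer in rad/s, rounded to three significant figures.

0.445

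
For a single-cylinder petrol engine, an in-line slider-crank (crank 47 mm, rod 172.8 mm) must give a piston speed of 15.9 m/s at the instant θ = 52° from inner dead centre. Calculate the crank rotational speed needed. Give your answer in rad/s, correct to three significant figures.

366

For an in-line slider-crank, |v_piston| = rω|sinθ|·[1 + r cosθ/√(L² − r² sin²θ)].
With r = 0.047 m, L = 0.1728 m, θ = 52°: the bracketed kinematic factor |dx/dθ| = 0.043386 m.
ω = v/|dx/dθ| = 15.9/0.043386 = 366.48 rad/s.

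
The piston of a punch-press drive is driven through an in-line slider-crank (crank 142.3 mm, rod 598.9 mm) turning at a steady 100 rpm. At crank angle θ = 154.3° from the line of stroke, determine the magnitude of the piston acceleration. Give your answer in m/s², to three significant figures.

11.7

ω = 2π·100/60 = 10.47 rad/s
x(θ) = r cosθ + √(L² − r² sin²θ); with ω constant, a = ω²·d²x/dθ².
d²x/dθ² = −r cosθ − r²(cos2θ)/√u − r⁴ sin²2θ/(4u^{3/2}),  u = L² − r² sin²θ = 0.354873 m².
Substituting r = 0.1423 m, L = 0.5989 m, θ = 154.3°: d²x/dθ² = +0.10672 m.
a = ω²·d²x/dθ² = (10.47)²·(+0.10672) = +11.703 m/s²;  |a| = 11.703 m/s².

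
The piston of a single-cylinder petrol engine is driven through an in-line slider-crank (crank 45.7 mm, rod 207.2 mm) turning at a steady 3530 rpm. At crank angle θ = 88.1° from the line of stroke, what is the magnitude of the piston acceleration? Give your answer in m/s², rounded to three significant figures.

ω = 2π·3530/60 = 369.7 rad/s
x(θ) = r cosθ + √(L² − r² sin²θ); with ω constant, a = ω²·d²x/dθ².
d²x/dθ² = −r cosθ − r²(cos2θ)/√u − r⁴ sin²2θ/(4u^{3/2}),  u = L² − r² sin²θ = 0.0408456 m².
Substituting r = 0.0457 m, L = 0.2072 m, θ = 88.1°: d²x/dθ² = +0.0087953 m.
a = ω²·d²x/dθ² = (369.7)²·(+0.0087953) = +1201.9 m/s²;  |a| = 1201.9 m/s².

1200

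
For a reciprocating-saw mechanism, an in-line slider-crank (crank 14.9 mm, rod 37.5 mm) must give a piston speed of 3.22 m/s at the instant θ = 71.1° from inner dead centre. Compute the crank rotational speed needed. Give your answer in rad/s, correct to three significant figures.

201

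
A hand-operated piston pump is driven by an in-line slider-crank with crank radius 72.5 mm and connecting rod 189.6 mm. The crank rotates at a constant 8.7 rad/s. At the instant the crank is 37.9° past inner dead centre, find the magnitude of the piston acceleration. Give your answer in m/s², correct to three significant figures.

ω = 8.7 rad/s
x(θ) = r cosθ + √(L² − r² sin²θ); with ω constant, a = ω²·d²x/dθ².
d²x/dθ² = −r cosθ − r²(cos2θ)/√u − r⁴ sin²2θ/(4u^{3/2}),  u = L² − r² sin²θ = 0.0339647 m².
Substituting r = 0.0725 m, L = 0.1896 m, θ = 37.9°: d²x/dθ² = -0.065242 m.
a = ω²·d²x/dθ² = (8.7)²·(-0.065242) = -4.9382 m/s²;  |a| = 4.9382 m/s².

4.94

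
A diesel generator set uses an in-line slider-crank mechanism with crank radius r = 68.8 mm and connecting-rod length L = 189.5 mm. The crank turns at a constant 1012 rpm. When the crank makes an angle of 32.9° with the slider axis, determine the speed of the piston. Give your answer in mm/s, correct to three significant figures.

5190

ω = 2π·1012/60 = 106 rad/s
For an in-line slider-crank, x = r cosθ + √(L² − r² sin²θ), so v = −rω sinθ·[1 + r cosθ/√(L² − r² sin²θ)].
With r = 0.0688 m, L = 0.1895 m, θ = 32.9°: √(L² − r² sin²θ) = 0.18578 m.
v = −0.0688·106·0.54317·[1 + 0.0688·0.83962/0.18578] = -5.1918 m/s.
|v| = 5.1918 m/s = 5191.8 mm/s.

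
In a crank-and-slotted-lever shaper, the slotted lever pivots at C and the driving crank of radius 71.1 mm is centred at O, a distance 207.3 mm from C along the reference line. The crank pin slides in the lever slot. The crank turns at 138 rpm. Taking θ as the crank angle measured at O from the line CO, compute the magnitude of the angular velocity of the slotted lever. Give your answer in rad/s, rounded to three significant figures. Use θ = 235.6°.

1.51

ω = 14.45 rad/s (from 138 rpm).
Crank pin A relative to C: A = (d + r cosθ, r sinθ); lever angle φ = atan2(r sinθ, d + r cosθ).
Differentiating tanφ: φ̇ = rω(d cosθ + r)/(d² + r² + 2dr cosθ).
d² + r² + 2dr cosθ = |CA|² = 0.0313744 m²;  d cosθ + r = -0.046018 m.
|ω_lever| = |0.0711·14.45·-0.046018| / 0.0313744 = 1.507 rad/s.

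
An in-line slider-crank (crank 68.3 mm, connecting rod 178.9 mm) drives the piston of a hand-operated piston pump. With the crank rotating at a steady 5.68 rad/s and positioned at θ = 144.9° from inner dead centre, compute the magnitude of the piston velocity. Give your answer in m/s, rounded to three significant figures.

0.152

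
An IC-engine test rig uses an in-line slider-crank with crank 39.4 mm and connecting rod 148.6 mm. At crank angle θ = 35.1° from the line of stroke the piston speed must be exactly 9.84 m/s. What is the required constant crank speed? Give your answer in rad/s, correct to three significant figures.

For an in-line slider-crank, |v_piston| = rω|sinθ|·[1 + r cosθ/√(L² − r² sin²θ)].
With r = 0.0394 m, L = 0.1486 m, θ = 35.1°: the bracketed kinematic factor |dx/dθ| = 0.027628 m.
ω = v/|dx/dθ| = 9.84/0.027628 = 356.16 rad/s.

356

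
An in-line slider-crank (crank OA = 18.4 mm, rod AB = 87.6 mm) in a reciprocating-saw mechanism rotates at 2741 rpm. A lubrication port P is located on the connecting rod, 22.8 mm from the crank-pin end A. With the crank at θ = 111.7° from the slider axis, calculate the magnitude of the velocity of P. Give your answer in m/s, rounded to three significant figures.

ω = 287 rad/s.  Crank-pin speed |V_A| = rω = 5.2815 m/s, perpendicular to OA.
Rod angle: sinφ = −(r/L) sinθ ⇒ φ = -11.254°; ω_rod = −rω cosθ/√(L²−r²sin²θ) = +22.729 rad/s.
V_P = V_A + ω_rod × AP, with AP = 0.0228 m along the rod.
Components: V_Px = −rω sinθ − a·ω_rod·sinφ = -4.8061 m/s;  V_Py = rω cosθ + a·ω_rod·cosφ = -1.4445 m/s.
|V_P| = √(V_Px² + V_Py²) = 5.0185 m/s.

5.02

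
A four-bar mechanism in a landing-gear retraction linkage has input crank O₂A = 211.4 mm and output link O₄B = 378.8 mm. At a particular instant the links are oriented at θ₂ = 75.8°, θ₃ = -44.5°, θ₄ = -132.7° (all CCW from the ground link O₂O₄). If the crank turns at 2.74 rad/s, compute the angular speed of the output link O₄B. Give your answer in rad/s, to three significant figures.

ω₂ = 2.74 rad/s
Differentiating the loop-closure r₂e^{iθ₂}+r₃e^{iθ₃}=r₁+r₄e^{iθ₄} gives r₂ω₂e^{iθ₂}+r₃ω₃e^{iθ₃}=r₄ω₄e^{iθ₄}.
Eliminating the other unknown: ω₄ = r₂ω₂ sin(θ₂−θ₃) / [r₄ sin(θ₄−θ₃)].
Numerator sine = +0.86340; denominator sine = -0.99951.
Result = 0.2114·2.74·(+0.86340) / (0.3788·(-0.99951)) = -1.3209 rad/s; magnitude 1.3209 rad/s.

1.32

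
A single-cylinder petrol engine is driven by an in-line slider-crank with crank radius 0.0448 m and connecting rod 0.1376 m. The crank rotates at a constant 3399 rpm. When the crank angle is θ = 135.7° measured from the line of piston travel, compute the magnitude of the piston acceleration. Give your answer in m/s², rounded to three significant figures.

ω = 2π·3399/60 = 355.9 rad/s
x(θ) = r cosθ + √(L² − r² sin²θ); with ω constant, a = ω²·d²x/dθ².
d²x/dθ² = −r cosθ − r²(cos2θ)/√u − r⁴ sin²2θ/(4u^{3/2}),  u = L² − r² sin²θ = 0.0179548 m².
Substituting r = 0.0448 m, L = 0.1376 m, θ = 135.7°: d²x/dθ² = +0.031279 m.
a = ω²·d²x/dθ² = (355.9)²·(+0.031279) = +3962.9 m/s²;  |a| = 3962.9 m/s².

3960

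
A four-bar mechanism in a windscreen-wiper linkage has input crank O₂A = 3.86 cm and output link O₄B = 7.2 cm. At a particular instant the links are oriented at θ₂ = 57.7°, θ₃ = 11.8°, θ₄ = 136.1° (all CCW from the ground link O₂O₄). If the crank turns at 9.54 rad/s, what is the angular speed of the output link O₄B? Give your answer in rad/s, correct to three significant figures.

4.45

ω₂ = 9.54 rad/s
Differentiating the loop-closure r₂e^{iθ₂}+r₃e^{iθ₃}=r₁+r₄e^{iθ₄} gives r₂ω₂e^{iθ₂}+r₃ω₃e^{iθ₃}=r₄ω₄e^{iθ₄}.
Eliminating the other unknown: ω₄ = r₂ω₂ sin(θ₂−θ₃) / [r₄ sin(θ₄−θ₃)].
Numerator sine = +0.71813; denominator sine = +0.82610.
Result = 0.0386·9.54·(+0.71813) / (0.072·(+0.82610)) = +4.446 rad/s; magnitude 4.446 rad/s.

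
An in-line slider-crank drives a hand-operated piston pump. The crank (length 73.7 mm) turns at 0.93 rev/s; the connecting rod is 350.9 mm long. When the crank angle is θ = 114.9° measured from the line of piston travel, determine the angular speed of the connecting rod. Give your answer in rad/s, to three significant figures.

ω = 5.843 rad/s (converted from 0.93 rev/s).
The rod makes angle φ with the slider axis where L sinφ = r sinθ; differentiating, L cosφ·φ̇ = r ω cosθ.
L cosφ = √(L² − r² sin²θ) = 0.34447 m.
|ω_rod| = r ω |cosθ| / √(L² − r² sin²θ) = 0.0737·5.843·0.42104/0.34447 = 0.52637 rad/s.

0.526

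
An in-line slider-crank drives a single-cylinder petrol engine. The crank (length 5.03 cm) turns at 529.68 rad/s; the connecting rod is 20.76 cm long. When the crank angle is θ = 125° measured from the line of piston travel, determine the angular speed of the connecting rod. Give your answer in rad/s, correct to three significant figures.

ω = 529.7 rad/s
The rod makes angle φ with the slider axis where L sinφ = r sinθ; differentiating, L cosφ·φ̇ = r ω cosθ.
L cosφ = √(L² − r² sin²θ) = 0.20347 m.
|ω_rod| = r ω |cosθ| / √(L² − r² sin²θ) = 0.0503·529.7·0.57358/0.20347 = 75.106 rad/s.

75.1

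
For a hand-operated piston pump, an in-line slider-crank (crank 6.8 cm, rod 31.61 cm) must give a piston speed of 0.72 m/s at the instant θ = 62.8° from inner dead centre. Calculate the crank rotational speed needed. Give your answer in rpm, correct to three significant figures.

For an in-line slider-crank, |v_piston| = rω|sinθ|·[1 + r cosθ/√(L² − r² sin²θ)].
With r = 0.068 m, L = 0.3161 m, θ = 62.8°: the bracketed kinematic factor |dx/dθ| = 0.066539 m.
ω = v/|dx/dθ| = 0.72/0.066539 = 10.821 rad/s.
N = 60ω/(2π) = 103.33 rpm.

103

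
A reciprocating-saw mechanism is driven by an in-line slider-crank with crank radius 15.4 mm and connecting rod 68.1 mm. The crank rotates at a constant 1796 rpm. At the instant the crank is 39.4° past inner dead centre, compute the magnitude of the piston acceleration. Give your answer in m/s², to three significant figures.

447

ω = 2π·1796/60 = 188.1 rad/s
x(θ) = r cosθ + √(L² − r² sin²θ); with ω constant, a = ω²·d²x/dθ².
d²x/dθ² = −r cosθ − r²(cos2θ)/√u − r⁴ sin²2θ/(4u^{3/2}),  u = L² − r² sin²θ = 0.00454206 m².
Substituting r = 0.0154 m, L = 0.0681 m, θ = 39.4°: d²x/dθ² = -0.012628 m.
a = ω²·d²x/dθ² = (188.1)²·(-0.012628) = -446.68 m/s²;  |a| = 446.68 m/s².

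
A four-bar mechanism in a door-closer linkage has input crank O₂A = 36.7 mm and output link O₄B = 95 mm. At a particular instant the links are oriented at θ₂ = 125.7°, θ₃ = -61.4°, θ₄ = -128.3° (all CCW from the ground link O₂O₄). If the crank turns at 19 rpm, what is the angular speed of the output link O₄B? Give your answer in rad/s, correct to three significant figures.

0.103

ω₂ = 1.99 rad/s (from 19 rpm).
Differentiating the loop-closure r₂e^{iθ₂}+r₃e^{iθ₃}=r₁+r₄e^{iθ₄} gives r₂ω₂e^{iθ₂}+r₃ω₃e^{iθ₃}=r₄ω₄e^{iθ₄}.
Eliminating the other unknown: ω₄ = r₂ω₂ sin(θ₂−θ₃) / [r₄ sin(θ₄−θ₃)].
Numerator sine = -0.12360; denominator sine = -0.91982.
Result = 0.0367·1.99·(-0.12360) / (0.095·(-0.91982)) = +0.10329 rad/s; magnitude 0.10329 rad/s.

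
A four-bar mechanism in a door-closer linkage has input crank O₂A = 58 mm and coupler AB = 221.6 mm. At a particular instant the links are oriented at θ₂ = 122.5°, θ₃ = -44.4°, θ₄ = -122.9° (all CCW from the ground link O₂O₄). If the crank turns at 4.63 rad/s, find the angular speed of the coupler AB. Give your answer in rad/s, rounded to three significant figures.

ω₂ = 4.63 rad/s
Differentiating the loop-closure r₂e^{iθ₂}+r₃e^{iθ₃}=r₁+r₄e^{iθ₄} gives r₂ω₂e^{iθ₂}+r₃ω₃e^{iθ₃}=r₄ω₄e^{iθ₄}.
Eliminating the other unknown: ω₃ = r₂ω₂ sin(θ₄−θ₂) / [r₃ sin(θ₃−θ₄)].
Numerator sine = +0.90924; denominator sine = +0.97992.
Result = 0.058·4.63·(+0.90924) / (0.2216·(+0.97992)) = +1.1244 rad/s; magnitude 1.1244 rad/s.

1.12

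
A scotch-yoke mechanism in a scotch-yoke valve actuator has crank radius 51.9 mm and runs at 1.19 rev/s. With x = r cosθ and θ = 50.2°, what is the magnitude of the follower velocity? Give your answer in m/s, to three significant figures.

0.298

ω = 7.477 rad/s (from 1.19 rev/s).
x = r cosθ ⇒ ẋ = −rω sinθ.
|v| = rω|sinθ| = 0.0519·7.477·|sin 50.2°| = 0.29814 m/s.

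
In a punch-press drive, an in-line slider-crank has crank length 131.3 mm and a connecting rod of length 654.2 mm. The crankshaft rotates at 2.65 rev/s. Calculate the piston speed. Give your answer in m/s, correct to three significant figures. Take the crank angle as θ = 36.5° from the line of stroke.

1.51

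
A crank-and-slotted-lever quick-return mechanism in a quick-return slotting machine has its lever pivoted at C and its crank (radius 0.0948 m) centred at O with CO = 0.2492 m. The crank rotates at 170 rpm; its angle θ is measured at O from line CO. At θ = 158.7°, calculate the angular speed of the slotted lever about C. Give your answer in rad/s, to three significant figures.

ω = 17.8 rad/s (from 170 rpm).
Crank pin A relative to C: A = (d + r cosθ, r sinθ); lever angle φ = atan2(r sinθ, d + r cosθ).
Differentiating tanφ: φ̇ = rω(d cosθ + r)/(d² + r² + 2dr cosθ).
d² + r² + 2dr cosθ = |CA|² = 0.0270668 m²;  d cosθ + r = -0.13738 m.
|ω_lever| = |0.0948·17.8·-0.13738| / 0.0270668 = 8.5657 rad/s.

8.57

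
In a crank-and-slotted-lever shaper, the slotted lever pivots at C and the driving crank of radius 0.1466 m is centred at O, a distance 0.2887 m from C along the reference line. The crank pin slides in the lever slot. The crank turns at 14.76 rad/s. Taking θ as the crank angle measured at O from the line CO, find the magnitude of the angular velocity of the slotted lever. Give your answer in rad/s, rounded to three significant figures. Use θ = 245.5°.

ω = 14.76 rad/s
Crank pin A relative to C: A = (d + r cosθ, r sinθ); lever angle φ = atan2(r sinθ, d + r cosθ).
Differentiating tanφ: φ̇ = rω(d cosθ + r)/(d² + r² + 2dr cosθ).
d² + r² + 2dr cosθ = |CA|² = 0.0697368 m²;  d cosθ + r = +0.026878 m.
|ω_lever| = |0.1466·14.76·+0.026878| / 0.0697368 = 0.83398 rad/s.

0.834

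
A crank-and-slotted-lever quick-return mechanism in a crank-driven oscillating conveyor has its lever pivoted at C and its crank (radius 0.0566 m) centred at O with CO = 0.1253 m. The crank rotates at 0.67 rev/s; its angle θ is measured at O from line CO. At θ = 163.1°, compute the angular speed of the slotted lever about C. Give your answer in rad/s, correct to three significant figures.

ω = 4.21 rad/s (from 0.67 rev/s).
Crank pin A relative to C: A = (d + r cosθ, r sinθ); lever angle φ = atan2(r sinθ, d + r cosθ).
Differentiating tanφ: φ̇ = rω(d cosθ + r)/(d² + r² + 2dr cosθ).
d² + r² + 2dr cosθ = |CA|² = 0.00533224 m²;  d cosθ + r = -0.063289 m.
|ω_lever| = |0.0566·4.21·-0.063289| / 0.00533224 = 2.8281 rad/s.

2.83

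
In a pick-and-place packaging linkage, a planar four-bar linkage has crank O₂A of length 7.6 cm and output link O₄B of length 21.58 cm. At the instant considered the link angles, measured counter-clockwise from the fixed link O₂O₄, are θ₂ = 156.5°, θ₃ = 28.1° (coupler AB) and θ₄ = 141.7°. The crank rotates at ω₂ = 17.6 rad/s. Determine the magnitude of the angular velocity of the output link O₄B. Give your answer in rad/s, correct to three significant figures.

5.30

ω₂ = 17.6 rad/s
Differentiating the loop-closure r₂e^{iθ₂}+r₃e^{iθ₃}=r₁+r₄e^{iθ₄} gives r₂ω₂e^{iθ₂}+r₃ω₃e^{iθ₃}=r₄ω₄e^{iθ₄}.
Eliminating the other unknown: ω₄ = r₂ω₂ sin(θ₂−θ₃) / [r₄ sin(θ₄−θ₃)].
Numerator sine = +0.78369; denominator sine = +0.91636.
Result = 0.076·17.6·(+0.78369) / (0.2158·(+0.91636)) = +5.3009 rad/s; magnitude 5.3009 rad/s.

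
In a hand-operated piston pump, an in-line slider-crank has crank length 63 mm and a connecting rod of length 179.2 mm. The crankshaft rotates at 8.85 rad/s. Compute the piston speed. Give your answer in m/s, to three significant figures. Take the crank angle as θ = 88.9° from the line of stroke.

ω = 8.85 rad/s
For an in-line slider-crank, x = r cosθ + √(L² − r² sin²θ), so v = −rω sinθ·[1 + r cosθ/√(L² − r² sin²θ)].
With r = 0.063 m, L = 0.1792 m, θ = 88.9°: √(L² − r² sin²θ) = 0.16777 m.
v = −0.063·8.85·0.99982·[1 + 0.063·0.01920/0.16777] = -0.56147 m/s.
|v| = 0.56147 m/s.

0.561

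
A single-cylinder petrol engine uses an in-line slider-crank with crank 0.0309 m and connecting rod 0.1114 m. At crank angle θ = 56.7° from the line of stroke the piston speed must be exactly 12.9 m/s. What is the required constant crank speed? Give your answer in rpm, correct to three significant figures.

4120

For an in-line slider-crank, |v_piston| = rω|sinθ|·[1 + r cosθ/√(L² − r² sin²θ)].
With r = 0.0309 m, L = 0.1114 m, θ = 56.7°: the bracketed kinematic factor |dx/dθ| = 0.02987 m.
ω = v/|dx/dθ| = 12.9/0.02987 = 431.88 rad/s.
N = 60ω/(2π) = 4124.1 rpm.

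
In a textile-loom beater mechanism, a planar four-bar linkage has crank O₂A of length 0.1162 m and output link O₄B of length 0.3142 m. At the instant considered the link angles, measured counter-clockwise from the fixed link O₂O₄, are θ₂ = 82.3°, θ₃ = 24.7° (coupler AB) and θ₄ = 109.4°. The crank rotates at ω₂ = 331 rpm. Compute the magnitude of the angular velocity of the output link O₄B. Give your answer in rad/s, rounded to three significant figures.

10.9

ω₂ = 34.66 rad/s (from 331 rpm).
Differentiating the loop-closure r₂e^{iθ₂}+r₃e^{iθ₃}=r₁+r₄e^{iθ₄} gives r₂ω₂e^{iθ₂}+r₃ω₃e^{iθ₃}=r₄ω₄e^{iθ₄}.
Eliminating the other unknown: ω₄ = r₂ω₂ sin(θ₂−θ₃) / [r₄ sin(θ₄−θ₃)].
Numerator sine = +0.84433; denominator sine = +0.99572.
Result = 0.1162·34.66·(+0.84433) / (0.3142·(+0.99572)) = +10.87 rad/s; magnitude 10.87 rad/s.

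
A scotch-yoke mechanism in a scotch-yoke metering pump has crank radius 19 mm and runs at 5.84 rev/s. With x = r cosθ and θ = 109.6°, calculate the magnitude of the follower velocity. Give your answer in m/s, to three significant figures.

0.657

ω = 36.69 rad/s (from 5.84 rev/s).
x = r cosθ ⇒ ẋ = −rω sinθ.
|v| = rω|sinθ| = 0.019·36.69·|sin 109.6°| = 0.65679 m/s.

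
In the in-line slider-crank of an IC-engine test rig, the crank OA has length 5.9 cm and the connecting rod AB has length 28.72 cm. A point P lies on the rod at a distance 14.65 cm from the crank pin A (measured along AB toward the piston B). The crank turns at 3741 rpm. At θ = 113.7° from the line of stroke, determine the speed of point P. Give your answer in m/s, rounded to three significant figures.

ω = 391.8 rad/s.  Crank-pin speed |V_A| = rω = 23.114 m/s, perpendicular to OA.
Rod angle: sinφ = −(r/L) sinθ ⇒ φ = -10.842°; ω_rod = −rω cosθ/√(L²−r²sin²θ) = +32.936 rad/s.
V_P = V_A + ω_rod × AP, with AP = 0.1465 m along the rod.
Components: V_Px = −rω sinθ − a·ω_rod·sinφ = -20.257 m/s;  V_Py = rω cosθ + a·ω_rod·cosφ = -4.5514 m/s.
|V_P| = √(V_Px² + V_Py²) = 20.762 m/s.

20.8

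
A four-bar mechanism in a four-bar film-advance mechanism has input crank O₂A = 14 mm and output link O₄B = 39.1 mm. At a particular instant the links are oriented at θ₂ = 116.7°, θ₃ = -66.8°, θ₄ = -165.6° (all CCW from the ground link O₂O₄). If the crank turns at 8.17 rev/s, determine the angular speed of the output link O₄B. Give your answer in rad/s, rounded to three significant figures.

1.14

ω₂ = 51.33 rad/s (from 8.17 rev/s).
Differentiating the loop-closure r₂e^{iθ₂}+r₃e^{iθ₃}=r₁+r₄e^{iθ₄} gives r₂ω₂e^{iθ₂}+r₃ω₃e^{iθ₃}=r₄ω₄e^{iθ₄}.
Eliminating the other unknown: ω₄ = r₂ω₂ sin(θ₂−θ₃) / [r₄ sin(θ₄−θ₃)].
Numerator sine = -0.06105; denominator sine = -0.98823.
Result = 0.014·51.33·(-0.06105) / (0.0391·(-0.98823)) = +1.1355 rad/s; magnitude 1.1355 rad/s.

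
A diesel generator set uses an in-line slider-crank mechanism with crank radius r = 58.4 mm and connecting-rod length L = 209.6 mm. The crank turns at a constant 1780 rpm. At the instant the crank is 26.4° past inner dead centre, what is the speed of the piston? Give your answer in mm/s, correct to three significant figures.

6060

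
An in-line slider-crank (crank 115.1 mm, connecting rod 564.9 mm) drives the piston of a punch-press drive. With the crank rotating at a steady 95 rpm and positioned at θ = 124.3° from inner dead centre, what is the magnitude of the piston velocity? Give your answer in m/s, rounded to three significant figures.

0.836

ω = 2π·95/60 = 9.948 rad/s
For an in-line slider-crank, x = r cosθ + √(L² − r² sin²θ), so v = −rω sinθ·[1 + r cosθ/√(L² − r² sin²θ)].
With r = 0.1151 m, L = 0.5649 m, θ = 124.3°: √(L² − r² sin²θ) = 0.55684 m.
v = −0.1151·9.948·0.82610·[1 + 0.1151·-0.56353/0.55684] = -0.83575 m/s.
|v| = 0.83575 m/s.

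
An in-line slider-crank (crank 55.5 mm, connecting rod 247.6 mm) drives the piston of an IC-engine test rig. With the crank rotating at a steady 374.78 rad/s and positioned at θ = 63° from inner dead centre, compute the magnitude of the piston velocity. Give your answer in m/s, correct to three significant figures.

ω = 374.8 rad/s
For an in-line slider-crank, x = r cosθ + √(L² − r² sin²θ), so v = −rω sinθ·[1 + r cosθ/√(L² − r² sin²θ)].
With r = 0.0555 m, L = 0.2476 m, θ = 63°: √(L² − r² sin²θ) = 0.24261 m.
v = −0.0555·374.8·0.89101·[1 + 0.0555·0.45399/0.24261] = -20.458 m/s.
|v| = 20.458 m/s.

20.5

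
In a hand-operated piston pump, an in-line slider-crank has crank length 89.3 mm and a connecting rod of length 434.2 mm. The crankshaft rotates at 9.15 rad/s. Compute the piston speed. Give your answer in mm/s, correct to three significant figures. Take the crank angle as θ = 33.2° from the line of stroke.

ω = 9.15 rad/s
For an in-line slider-crank, x = r cosθ + √(L² − r² sin²θ), so v = −rω sinθ·[1 + r cosθ/√(L² − r² sin²θ)].
With r = 0.0893 m, L = 0.4342 m, θ = 33.2°: √(L² − r² sin²θ) = 0.43144 m.
v = −0.0893·9.15·0.54756·[1 + 0.0893·0.83676/0.43144] = -0.5249 m/s.
|v| = 0.5249 m/s = 524.9 mm/s.

525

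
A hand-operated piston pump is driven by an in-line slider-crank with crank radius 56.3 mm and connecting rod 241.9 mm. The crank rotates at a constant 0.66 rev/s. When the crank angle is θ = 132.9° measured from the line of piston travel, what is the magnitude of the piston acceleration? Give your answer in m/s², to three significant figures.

0.673

ω = 2π·0.66 = 4.147 rad/s
x(θ) = r cosθ + √(L² − r² sin²θ); with ω constant, a = ω²·d²x/dθ².
d²x/dθ² = −r cosθ − r²(cos2θ)/√u − r⁴ sin²2θ/(4u^{3/2}),  u = L² − r² sin²θ = 0.0568147 m².
Substituting r = 0.0563 m, L = 0.2419 m, θ = 132.9°: d²x/dθ² = +0.039114 m.
a = ω²·d²x/dθ² = (4.147)²·(+0.039114) = +0.67264 m/s²;  |a| = 0.67264 m/s².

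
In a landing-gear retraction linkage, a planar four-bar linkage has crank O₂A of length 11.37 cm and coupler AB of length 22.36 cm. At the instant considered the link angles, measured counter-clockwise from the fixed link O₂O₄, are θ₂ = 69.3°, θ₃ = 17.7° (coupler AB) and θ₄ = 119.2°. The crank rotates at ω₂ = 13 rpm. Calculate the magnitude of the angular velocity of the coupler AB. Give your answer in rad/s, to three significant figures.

ω₂ = 1.361 rad/s (from 13 rpm).
Differentiating the loop-closure r₂e^{iθ₂}+r₃e^{iθ₃}=r₁+r₄e^{iθ₄} gives r₂ω₂e^{iθ₂}+r₃ω₃e^{iθ₃}=r₄ω₄e^{iθ₄}.
Eliminating the other unknown: ω₃ = r₂ω₂ sin(θ₄−θ₂) / [r₃ sin(θ₃−θ₄)].
Numerator sine = +0.76492; denominator sine = -0.97992.
Result = 0.1137·1.361·(+0.76492) / (0.2236·(-0.97992)) = -0.54036 rad/s; magnitude 0.54036 rad/s.

0.540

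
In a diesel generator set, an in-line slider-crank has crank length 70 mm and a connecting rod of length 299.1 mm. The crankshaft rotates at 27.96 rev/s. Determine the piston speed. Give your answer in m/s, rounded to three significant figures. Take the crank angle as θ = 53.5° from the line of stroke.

11.3

ω = 2π·28 = 175.7 rad/s
For an in-line slider-crank, x = r cosθ + √(L² − r² sin²θ), so v = −rω sinθ·[1 + r cosθ/√(L² − r² sin²θ)].
With r = 0.07 m, L = 0.2991 m, θ = 53.5°: √(L² − r² sin²θ) = 0.29376 m.
v = −0.07·175.7·0.80386·[1 + 0.07·0.59482/0.29376] = -11.287 m/s.
|v| = 11.287 m/s.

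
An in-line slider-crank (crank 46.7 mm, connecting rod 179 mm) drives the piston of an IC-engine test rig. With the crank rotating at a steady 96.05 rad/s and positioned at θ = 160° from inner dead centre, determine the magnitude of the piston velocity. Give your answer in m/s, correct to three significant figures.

ω = 96.05 rad/s
For an in-line slider-crank, x = r cosθ + √(L² − r² sin²θ), so v = −rω sinθ·[1 + r cosθ/√(L² − r² sin²θ)].
With r = 0.0467 m, L = 0.179 m, θ = 160°: √(L² − r² sin²θ) = 0.17829 m.
v = −0.0467·96.05·0.34202·[1 + 0.0467·-0.93969/0.17829] = -1.1565 m/s.
|v| = 1.1565 m/s.

1.16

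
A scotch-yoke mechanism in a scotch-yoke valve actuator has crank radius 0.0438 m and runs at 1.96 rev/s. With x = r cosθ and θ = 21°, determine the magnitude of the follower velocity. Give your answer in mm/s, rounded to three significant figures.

ω = 12.32 rad/s (from 1.96 rev/s).
x = r cosθ ⇒ ẋ = −rω sinθ.
|v| = rω|sinθ| = 0.0438·12.32·|sin 21°| = 0.1933 m/s = 193.3 mm/s.

193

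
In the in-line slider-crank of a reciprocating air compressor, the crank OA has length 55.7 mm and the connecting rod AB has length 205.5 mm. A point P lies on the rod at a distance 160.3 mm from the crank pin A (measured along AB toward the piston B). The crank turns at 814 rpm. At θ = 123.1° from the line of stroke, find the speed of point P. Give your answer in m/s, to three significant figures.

ω = 85.24 rad/s.  Crank-pin speed |V_A| = rω = 4.748 m/s, perpendicular to OA.
Rod angle: sinφ = −(r/L) sinθ ⇒ φ = -13.124°; ω_rod = −rω cosθ/√(L²−r²sin²θ) = +12.956 rad/s.
V_P = V_A + ω_rod × AP, with AP = 0.1603 m along the rod.
Components: V_Px = −rω sinθ − a·ω_rod·sinφ = -3.5059 m/s;  V_Py = rω cosθ + a·ω_rod·cosφ = -0.57031 m/s.
|V_P| = √(V_Px² + V_Py²) = 3.552 m/s.

3.55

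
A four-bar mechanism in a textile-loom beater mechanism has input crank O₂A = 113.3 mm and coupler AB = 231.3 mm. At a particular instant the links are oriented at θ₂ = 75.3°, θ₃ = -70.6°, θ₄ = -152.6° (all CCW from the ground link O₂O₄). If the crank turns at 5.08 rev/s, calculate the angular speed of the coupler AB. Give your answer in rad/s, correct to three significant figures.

11.7

ω₂ = 31.92 rad/s (from 5.08 rev/s).
Differentiating the loop-closure r₂e^{iθ₂}+r₃e^{iθ₃}=r₁+r₄e^{iθ₄} gives r₂ω₂e^{iθ₂}+r₃ω₃e^{iθ₃}=r₄ω₄e^{iθ₄}.
Eliminating the other unknown: ω₃ = r₂ω₂ sin(θ₄−θ₂) / [r₃ sin(θ₃−θ₄)].
Numerator sine = +0.74198; denominator sine = +0.99027.
Result = 0.1133·31.92·(+0.74198) / (0.2313·(+0.99027)) = +11.715 rad/s; magnitude 11.715 rad/s.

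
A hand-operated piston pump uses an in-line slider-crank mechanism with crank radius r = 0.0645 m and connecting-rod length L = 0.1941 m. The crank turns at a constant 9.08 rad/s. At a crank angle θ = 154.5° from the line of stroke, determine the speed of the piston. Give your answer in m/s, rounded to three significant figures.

ω = 9.08 rad/s
For an in-line slider-crank, x = r cosθ + √(L² − r² sin²θ), so v = −rω sinθ·[1 + r cosθ/√(L² − r² sin²θ)].
With r = 0.0645 m, L = 0.1941 m, θ = 154.5°: √(L² − r² sin²θ) = 0.1921 m.
v = −0.0645·9.08·0.43051·[1 + 0.0645·-0.90259/0.1921] = -0.17572 m/s.
|v| = 0.17572 m/s.

0.176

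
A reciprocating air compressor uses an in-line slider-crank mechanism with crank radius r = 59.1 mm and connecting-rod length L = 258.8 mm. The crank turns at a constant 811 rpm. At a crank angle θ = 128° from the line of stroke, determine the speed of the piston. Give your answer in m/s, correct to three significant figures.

3.39

ω = 2π·811/60 = 84.93 rad/s
For an in-line slider-crank, x = r cosθ + √(L² − r² sin²θ), so v = −rω sinθ·[1 + r cosθ/√(L² − r² sin²θ)].
With r = 0.0591 m, L = 0.2588 m, θ = 128°: √(L² − r² sin²θ) = 0.25458 m.
v = −0.0591·84.93·0.78801·[1 + 0.0591·-0.61566/0.25458] = -3.3899 m/s.
|v| = 3.3899 m/s.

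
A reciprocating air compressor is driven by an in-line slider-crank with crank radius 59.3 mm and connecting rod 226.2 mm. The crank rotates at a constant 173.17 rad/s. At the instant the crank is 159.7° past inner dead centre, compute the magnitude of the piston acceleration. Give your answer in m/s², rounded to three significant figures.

ω = 173.2 rad/s
x(θ) = r cosθ + √(L² − r² sin²θ); with ω constant, a = ω²·d²x/dθ².
d²x/dθ² = −r cosθ − r²(cos2θ)/√u − r⁴ sin²2θ/(4u^{3/2}),  u = L² − r² sin²θ = 0.0507432 m².
Substituting r = 0.0593 m, L = 0.2262 m, θ = 159.7°: d²x/dθ² = +0.04365 m.
a = ω²·d²x/dθ² = (173.2)²·(+0.04365) = +1309 m/s²;  |a| = 1309 m/s².

1310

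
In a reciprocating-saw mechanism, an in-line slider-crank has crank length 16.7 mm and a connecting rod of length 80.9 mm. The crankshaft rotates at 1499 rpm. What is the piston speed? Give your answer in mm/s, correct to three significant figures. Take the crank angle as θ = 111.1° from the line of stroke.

ω = 2π·1499/60 = 157 rad/s
For an in-line slider-crank, x = r cosθ + √(L² − r² sin²θ), so v = −rω sinθ·[1 + r cosθ/√(L² − r² sin²θ)].
With r = 0.0167 m, L = 0.0809 m, θ = 111.1°: √(L² − r² sin²θ) = 0.079386 m.
v = −0.0167·157·0.93295·[1 + 0.0167·-0.36000/0.079386] = -2.2605 m/s.
|v| = 2.2605 m/s = 2260.5 mm/s.

2260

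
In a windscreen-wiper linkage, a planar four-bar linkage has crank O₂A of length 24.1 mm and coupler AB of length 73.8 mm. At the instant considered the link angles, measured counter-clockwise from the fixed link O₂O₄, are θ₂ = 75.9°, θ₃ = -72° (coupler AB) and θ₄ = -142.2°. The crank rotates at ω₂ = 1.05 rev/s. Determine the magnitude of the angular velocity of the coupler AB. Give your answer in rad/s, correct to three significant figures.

1.41

ω₂ = 6.597 rad/s (from 1.05 rev/s).
Differentiating the loop-closure r₂e^{iθ₂}+r₃e^{iθ₃}=r₁+r₄e^{iθ₄} gives r₂ω₂e^{iθ₂}+r₃ω₃e^{iθ₃}=r₄ω₄e^{iθ₄}.
Eliminating the other unknown: ω₃ = r₂ω₂ sin(θ₄−θ₂) / [r₃ sin(θ₃−θ₄)].
Numerator sine = +0.61704; denominator sine = +0.94088.
Result = 0.0241·6.597·(+0.61704) / (0.0738·(+0.94088)) = +1.4129 rad/s; magnitude 1.4129 rad/s.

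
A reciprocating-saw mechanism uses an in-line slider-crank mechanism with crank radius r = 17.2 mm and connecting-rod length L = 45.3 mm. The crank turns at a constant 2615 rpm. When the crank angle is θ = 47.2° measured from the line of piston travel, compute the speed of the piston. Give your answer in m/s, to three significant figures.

4.38

ω = 2π·2615/60 = 273.8 rad/s
For an in-line slider-crank, x = r cosθ + √(L² − r² sin²θ), so v = −rω sinθ·[1 + r cosθ/√(L² − r² sin²θ)].
With r = 0.0172 m, L = 0.0453 m, θ = 47.2°: √(L² − r² sin²θ) = 0.043507 m.
v = −0.0172·273.8·0.73373·[1 + 0.0172·0.67944/0.043507] = -4.3842 m/s.
|v| = 4.3842 m/s.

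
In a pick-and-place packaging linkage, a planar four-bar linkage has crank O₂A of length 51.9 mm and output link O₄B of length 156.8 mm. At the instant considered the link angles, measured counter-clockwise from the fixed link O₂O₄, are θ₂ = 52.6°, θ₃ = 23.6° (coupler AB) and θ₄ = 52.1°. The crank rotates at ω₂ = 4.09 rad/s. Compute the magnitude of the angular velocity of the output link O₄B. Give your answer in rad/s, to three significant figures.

1.38

ω₂ = 4.09 rad/s
Differentiating the loop-closure r₂e^{iθ₂}+r₃e^{iθ₃}=r₁+r₄e^{iθ₄} gives r₂ω₂e^{iθ₂}+r₃ω₃e^{iθ₃}=r₄ω₄e^{iθ₄}.
Eliminating the other unknown: ω₄ = r₂ω₂ sin(θ₂−θ₃) / [r₄ sin(θ₄−θ₃)].
Numerator sine = +0.48481; denominator sine = +0.47716.
Result = 0.0519·4.09·(+0.48481) / (0.1568·(+0.47716)) = +1.3755 rad/s; magnitude 1.3755 rad/s.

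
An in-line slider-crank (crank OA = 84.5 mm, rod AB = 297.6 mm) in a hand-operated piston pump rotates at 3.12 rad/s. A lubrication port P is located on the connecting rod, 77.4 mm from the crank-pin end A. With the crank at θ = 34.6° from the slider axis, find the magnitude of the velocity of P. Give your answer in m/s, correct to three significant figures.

0.226

ω = 3.12 rad/s.  Crank-pin speed |V_A| = rω = 0.26364 m/s, perpendicular to OA.
Rod angle: sinφ = −(r/L) sinθ ⇒ φ = -9.278°; ω_rod = −rω cosθ/√(L²−r²sin²θ) = -0.73887 rad/s.
V_P = V_A + ω_rod × AP, with AP = 0.0774 m along the rod.
Components: V_Px = −rω sinθ − a·ω_rod·sinφ = -0.15893 m/s;  V_Py = rω cosθ + a·ω_rod·cosφ = +0.16057 m/s.
|V_P| = √(V_Px² + V_Py²) = 0.22592 m/s.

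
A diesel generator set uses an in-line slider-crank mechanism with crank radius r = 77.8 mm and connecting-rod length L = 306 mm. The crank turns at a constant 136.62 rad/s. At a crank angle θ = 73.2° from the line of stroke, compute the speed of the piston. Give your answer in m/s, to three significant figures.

ω = 136.6 rad/s
For an in-line slider-crank, x = r cosθ + √(L² − r² sin²θ), so v = −rω sinθ·[1 + r cosθ/√(L² − r² sin²θ)].
With r = 0.0778 m, L = 0.306 m, θ = 73.2°: √(L² − r² sin²θ) = 0.2968 m.
v = −0.0778·136.6·0.95732·[1 + 0.0778·0.28903/0.2968] = -10.946 m/s.
|v| = 10.946 m/s.

10.9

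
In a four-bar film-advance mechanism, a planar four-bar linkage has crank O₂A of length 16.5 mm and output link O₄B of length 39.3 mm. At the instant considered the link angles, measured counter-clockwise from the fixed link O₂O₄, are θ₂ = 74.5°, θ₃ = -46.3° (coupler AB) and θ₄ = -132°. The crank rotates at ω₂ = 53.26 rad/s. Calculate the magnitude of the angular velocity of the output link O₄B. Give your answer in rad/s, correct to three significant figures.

ω₂ = 53.26 rad/s
Differentiating the loop-closure r₂e^{iθ₂}+r₃e^{iθ₃}=r₁+r₄e^{iθ₄} gives r₂ω₂e^{iθ₂}+r₃ω₃e^{iθ₃}=r₄ω₄e^{iθ₄}.
Eliminating the other unknown: ω₄ = r₂ω₂ sin(θ₂−θ₃) / [r₄ sin(θ₄−θ₃)].
Numerator sine = +0.85896; denominator sine = -0.99719.
Result = 0.0165·53.26·(+0.85896) / (0.0393·(-0.99719)) = -19.261 rad/s; magnitude 19.261 rad/s.

19.3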